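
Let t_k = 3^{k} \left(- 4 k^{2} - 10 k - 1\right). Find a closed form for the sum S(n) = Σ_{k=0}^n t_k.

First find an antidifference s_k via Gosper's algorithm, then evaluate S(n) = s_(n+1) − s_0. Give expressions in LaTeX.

S(n) = - 6 \cdot 3^{n} n^{2} - 9 \cdot 3^{n} n - 1

Step 1: r(k) = 3*(4*k**2 + 18*k + 15)/(4*k**2 + 10*k + 1).
Gosper form: A/B · C(k+1)/C(k) with A=3, B=1, C=k**2 + 5*k/2 + 1/4.
Key eq: (3)·f(k+1) = (1)·f(k) + (k**2 + 5*k/2 + 1/4).
deg f ≤ 2 (via 0,0,2).
Solving with deg f ≤ 2: f(k) = (k - 1)*(2*k + 1)/4.
So s_k = (B(k−1)f/C)·t_k = ((k - 1)*(2*k + 1)/(4*k**2 + 10*k + 1))·t_k = 3**k*(-2*k**2 + k + 1).
Δs = 3**k*(-4*k**2 - 10*k - 1), as required.
Σ_(k=0)^n t_k = s_(n+1) − s_(0) = (3**(n + 1)*n*(-2*n - 3)) − (1), i.e. -6*3**n*n**2 - 9*3**n*n - 1.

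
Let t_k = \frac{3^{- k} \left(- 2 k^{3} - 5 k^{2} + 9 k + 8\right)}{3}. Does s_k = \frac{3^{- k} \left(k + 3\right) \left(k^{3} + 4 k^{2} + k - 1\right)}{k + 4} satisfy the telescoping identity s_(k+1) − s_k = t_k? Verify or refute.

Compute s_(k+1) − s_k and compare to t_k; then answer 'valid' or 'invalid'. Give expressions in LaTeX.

Invalid: residual \frac{3^{- k} \left(2 k^{4} + 16 k^{3} + 23 k^{2} - 41 k - 35\right)}{3 \left(k^{2} + 9 k + 20\right)} ≠ 0.

s_(k+1) = (k + 4)*(k + (k + 1)**3 + 4*(k + 1)**2)/(3*3**k*(k + 5))
s_(k+1) − s_k = (-2*k**5 - 21*k**4 - 60*k**3 + 12*k**2 + 211*k + 125)/(3*3**k*(k**2 + 9*k + 20))
(s_(k+1) − s_k) − t_k = (2*k**4 + 16*k**3 + 23*k**2 - 41*k - 35)/(3*3**k*(k**2 + 9*k + 20))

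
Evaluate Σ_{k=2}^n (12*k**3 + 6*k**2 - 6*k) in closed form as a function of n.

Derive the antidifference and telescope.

Step 1: r(k) = (2*k**2 + 5*k + 2)/(k*(2*k - 1)).
Normal form (A,B,C) = (1, 1, k**3 + k**2/2 - k/2).
f must satisfy (1)·f(k+1) − (1)·f(k) = k**3 + k**2/2 - k/2.
d = 4 from the (0,0,3) case.
Solve for f: f(k) = k*(k - 1)*(k + 1)*(3*k - 4)/12 (degree 4 ≤ 4).
R(k) = B(k−1)·f(k)/C(k) = (k - 1)*(3*k - 4)/(6*(2*k - 1)); s_k = R·t_k = k*(3*k**3 - 4*k**2 - 3*k + 4).
Verify: 6*k*(2*k**2 + k - 1) matches t_k.
Σ_(k=2)^n t_k = s_(n+1) − s_(2) = (n*(3*n**3 + 8*n**2 + 3*n - 2)) − (12), i.e. 3*n**4 + 8*n**3 + 3*n**2 - 2*n - 12.

S(n) = 3*n**4 + 8*n**3 + 3*n**2 - 2*n - 12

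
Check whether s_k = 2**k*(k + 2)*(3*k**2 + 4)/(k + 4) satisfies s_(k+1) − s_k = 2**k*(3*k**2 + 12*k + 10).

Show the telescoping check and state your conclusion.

s_(k+1) = 2**(k + 1)*(k + 3)*(3*(k + 1)**2 + 4)/(k + 5)
s_(k+1) − s_k = 2**k*(3*k**4 + 33*k**3 + 136*k**2 + 214*k + 128)/(k**2 + 9*k + 20)
(s_(k+1) − s_k) − t_k = 2**(k + 1)*(-3*k**3 - 21*k**2 - 58*k - 36)/(k**2 + 9*k + 20)

Invalid: residual 2**(k + 1)*(-3*k**3 - 21*k**2 - 58*k - 36)/(k**2 + 9*k + 20) ≠ 0.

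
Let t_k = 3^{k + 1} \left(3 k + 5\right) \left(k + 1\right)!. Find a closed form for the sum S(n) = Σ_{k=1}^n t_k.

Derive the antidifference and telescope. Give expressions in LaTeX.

Step 1: r(k) = 3*(k + 2)*(3*k + 8)/(3*k + 5).
A = 3*k + 6, B = 1, C = k + 5/3.
Key eq: (3*k + 6)·f(k+1) = (1)·f(k) + (k + 5/3).
Bound: deg f ≤ 0.
Coefficient equations give f(k) = 1/3.
R(k) = B(k−1)·f(k)/C(k) = 1/(3*k + 5); s_k = R·t_k = 3**(k + 1)*factorial(k + 1).
Verify: 3**(k + 1)*(3*k + 5)*factorial(k + 1) matches t_k.
Evaluate: s_(n+1) = 3**(n + 2)*factorial(n + 2); subtract s_(1) = 18 ⇒ S(n) = 9*3**n*factorial(n + 2) - 18.

S(n) = 9 \cdot 3^{n} \left(n + 2\right)! - 18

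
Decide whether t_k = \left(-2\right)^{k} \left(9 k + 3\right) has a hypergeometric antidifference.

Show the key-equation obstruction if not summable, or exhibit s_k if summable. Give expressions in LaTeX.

The ratio is 2*(-3*k - 4)/(3*k + 1).
Factor: A=-2; B=1; C=k + 1/3.
Set up (-2)·f(k+1) − (1)·f(k) − (k + 1/3) = 0.
From deg A=0, deg B=0, deg C=1: d=1.
Coefficient equations give f(k) = -(3*k - 1)/9.
Get s_k = R·t_k = (-2)**k*(1 - 3*k) with R(k) = B(k−1)f(k)/C(k) = -(3*k - 1)/(3*(3*k + 1)).
Check: Δs_k = (-2)**k*(9*k + 3). ✓

Yes. s_k = \left(-2\right)^{k} \left(1 - 3 k\right).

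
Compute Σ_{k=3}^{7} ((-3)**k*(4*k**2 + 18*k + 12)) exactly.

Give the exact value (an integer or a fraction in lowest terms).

Compute t_(k+1)/t_k: get 3*(-2*k**2 - 13*k - 17)/(2*k**2 + 9*k + 6).
Normal form (A,B,C) = (-3, 1, k**2 + 9*k/2 + 3).
Set up (-3)·f(k+1) − (1)·f(k) − (k**2 + 9*k/2 + 3) = 0.
d = 2 from the (0,0,2) case.
A polynomial solution: f(k) = -k*(k + 3)/4.
Get s_k = R·t_k = (-3)**k*k*(-k - 3) with R(k) = B(k−1)f(k)/C(k) = -k*(k + 3)/(2*(2*k**2 + 9*k + 6)).
s_(k+1) − s_k = (-3)**k*(4*k**2 + 18*k + 12) = t_k.
Evaluate s at k=8 and k=3: -577368 and 486; difference -577854.

Σ = -577854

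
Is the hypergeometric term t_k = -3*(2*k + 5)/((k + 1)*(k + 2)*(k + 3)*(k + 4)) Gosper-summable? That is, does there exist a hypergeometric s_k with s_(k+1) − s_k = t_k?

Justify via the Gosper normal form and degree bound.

Yes. s_k = k*(-k - 4)/(k**2 + 4*k + 3).

Step 1: r(k) = (k + 1)*(2*k + 7)/((k + 5)*(2*k + 5)).
Gosper form: A/B · C(k+1)/C(k) with A=k + 1, B=k + 5, C=k + 5/2.
Need (k + 1)·f(k+1) − (k + 4)·f(k) = k + 5/2.
d = 3 from the (1,1,1) case.
Solve for f: f(k) = k*(k + 2)*(k + 4)/6 (degree 3 ≤ 3).
Get s_k = R·t_k = k*(-k - 4)/(k**2 + 4*k + 3) with R(k) = B(k−1)f(k)/C(k) = k*(k + 2)*(k + 4)**2/(3*(2*k + 5)).
Verify: 3*(-2*k - 5)/(k**4 + 10*k**3 + 35*k**2 + 50*k + 24) matches t_k.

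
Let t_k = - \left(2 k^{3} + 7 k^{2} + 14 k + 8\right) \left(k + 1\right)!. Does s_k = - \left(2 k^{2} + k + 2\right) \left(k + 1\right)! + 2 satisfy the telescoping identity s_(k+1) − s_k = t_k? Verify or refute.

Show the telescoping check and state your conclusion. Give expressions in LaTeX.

Valid — Δs_k = t_k.

s_(k+1) = -(k + 2*(k + 1)**2 + 3)*factorial(k + 2) + 2
s_(k+1) − s_k = -(2*k**3 + 7*k**2 + 14*k + 8)*factorial(k + 1)
(s_(k+1) − s_k) − t_k = 0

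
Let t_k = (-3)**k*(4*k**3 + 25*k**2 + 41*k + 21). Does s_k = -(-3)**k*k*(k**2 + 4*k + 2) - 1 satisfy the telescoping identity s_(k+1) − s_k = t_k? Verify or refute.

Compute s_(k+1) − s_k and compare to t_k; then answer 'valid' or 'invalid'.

Valid: the claim telescopes to t_k.

s_(k+1) = 3*(-3)**k*(k + 1)*(4*k + (k + 1)**2 + 6) - 1
s_(k+1) − s_k = (-3)**k*(4*k**3 + 25*k**2 + 41*k + 21)
(s_(k+1) − s_k) − t_k = 0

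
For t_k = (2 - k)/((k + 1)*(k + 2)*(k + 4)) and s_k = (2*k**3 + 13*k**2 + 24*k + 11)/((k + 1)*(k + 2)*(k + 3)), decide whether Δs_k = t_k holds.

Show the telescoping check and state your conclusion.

s_(k+1) = (24*k + 2*(k + 1)**3 + 13*(k + 1)**2 + 35)/((k + 2)*(k + 3)*(k + 4))
s_(k+1) − s_k = (2 - k)/(k**3 + 7*k**2 + 14*k + 8)
(s_(k+1) − s_k) − t_k = 0

valid (s_(k+1) − s_k reduces to t_k)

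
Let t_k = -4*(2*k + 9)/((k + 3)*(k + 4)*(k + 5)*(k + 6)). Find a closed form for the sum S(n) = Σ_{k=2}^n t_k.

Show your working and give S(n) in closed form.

t_(k+1)/t_k = (k + 3)*(2*k + 11)/((k + 7)*(2*k + 9)).
Normal form (A,B,C) = (k + 3, k + 7, k + 9/2).
Solve (k + 3)·f(k+1) − (k + 6)·f(k) = k + 9/2.
Degrees (1,1,1) ⇒ d ≤ 3.
Coefficient equations give f(k) = k*(k + 4)*(k + 8)/30.
Then R = B(k−1)f/C = k*(k + 4)*(k + 6)*(k + 8)/(15*(2*k + 9)), so s_k = R(k)·t_k = 4*k*(-k - 8)/(15*(k**2 + 8*k + 15)).
s_(k+1) − s_k = 4*(-2*k - 9)/(k**4 + 18*k**3 + 119*k**2 + 342*k + 360) = t_k.
Evaluate: s_(n+1) = 4*(-n**2 - 10*n - 9)/(15*(n**2 + 10*n + 24)); subtract s_(2) = -16/105 ⇒ S(n) = 4*(-n**2 - 10*n + 11)/(35*(n**2 + 10*n + 24)).

S(n) = 4*(-n**2 - 10*n + 11)/(35*(n**2 + 10*n + 24))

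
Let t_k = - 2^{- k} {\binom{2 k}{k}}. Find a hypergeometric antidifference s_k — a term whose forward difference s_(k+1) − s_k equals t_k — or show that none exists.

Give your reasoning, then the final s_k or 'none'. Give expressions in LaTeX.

no hypergeometric antidifference exists

Step 1: r(k) = (2*k + 1)/(k + 1).
Factor: A=2*k + 1; B=k + 1; C=1.
Set up (2*k + 1)·f(k+1) − (k)·f(k) − (1) = 0.
d = -1 from the (1,1,0) case.
Negative degree bound (-1): no f exists, t_k not Gosper-summable.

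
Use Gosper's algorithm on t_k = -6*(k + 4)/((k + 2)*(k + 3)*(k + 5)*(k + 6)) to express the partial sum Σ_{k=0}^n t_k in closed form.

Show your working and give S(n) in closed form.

S(n) = 3*(-n**2 - 9*n - 8)/(10*(n**2 + 9*n + 18))

Compute t_(k+1)/t_k: get (k + 2)*(k + 5)**2/((k + 4)**2*(k + 7)).
Gosper form: A/B · C(k+1)/C(k) with A=k + 2, B=k + 7, C=k**2 + 8*k + 16.
f must satisfy (k + 2)·f(k+1) − (k + 6)·f(k) = k**2 + 8*k + 16.
Degrees (1,1,2) ⇒ d ≤ 4.
Coefficient equations give f(k) = k*(k + 3)*(k + 4)*(k + 7)/20.
Get s_k = R·t_k = 3*k*(-k - 7)/(10*(k**2 + 7*k + 10)) with R(k) = B(k−1)f(k)/C(k) = k*(k + 3)*(k + 6)*(k + 7)/(20*(k + 4)).
Verify: 6*(-k - 4)/(k**4 + 16*k**3 + 91*k**2 + 216*k + 180) matches t_k.
Σ_(k=0)^n t_k = s_(n+1) − s_(0) = (3*(-n**2 - 9*n - 8)/(10*(n**2 + 9*n + 18))) − (0), i.e. 3*(-n**2 - 9*n - 8)/(10*(n**2 + 9*n + 18)).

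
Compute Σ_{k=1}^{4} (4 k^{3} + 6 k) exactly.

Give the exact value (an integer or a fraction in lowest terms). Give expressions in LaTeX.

The ratio is (3*k + 2*(k + 1)**3 + 3)/(k*(2*k**2 + 3)).
Take A(k)=1, B(k)=1, C(k)=k**3 + 3*k/2.
Set up (1)·f(k+1) − (1)·f(k) − (k**3 + 3*k/2) = 0.
deg f ≤ 4 (via 0,0,3).
Coefficient equations give f(k) = k*(k - 1)*(k**2 - k + 3)/4.
Certificate R = B(k−1)f/C = (k - 1)*(k**2 - k + 3)/(2*(2*k**2 + 3)) gives s_k = k*(k**3 - 2*k**2 + 4*k - 3).
Verify: 4*k**3 + 6*k matches t_k.
Telescoping: Σ = s_(5) − s_(1) = 460 − (0) = 460.

Σ = 460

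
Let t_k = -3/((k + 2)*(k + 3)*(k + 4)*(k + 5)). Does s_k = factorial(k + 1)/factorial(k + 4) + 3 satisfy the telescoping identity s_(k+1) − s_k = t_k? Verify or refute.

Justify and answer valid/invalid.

s_(k+1) = factorial(k + 2)/factorial(k + 5) + 3
s_(k+1) − s_k = -3/((k + 2)*(k + 3)*(k + 4)*(k + 5))
(s_(k+1) − s_k) − t_k = 0

valid; difference matches t_k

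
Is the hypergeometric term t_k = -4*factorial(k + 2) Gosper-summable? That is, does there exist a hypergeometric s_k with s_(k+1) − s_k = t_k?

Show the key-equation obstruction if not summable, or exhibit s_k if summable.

No — key equation has no polynomial f.

t_(k+1)/t_k = k + 3.
A = k + 3, B = 1, C = 1.
Need (k + 3)·f(k+1) − (1)·f(k) = 1.
Bound: deg f ≤ -1.
Bound -1 < 0, so the key equation has no polynomial solution.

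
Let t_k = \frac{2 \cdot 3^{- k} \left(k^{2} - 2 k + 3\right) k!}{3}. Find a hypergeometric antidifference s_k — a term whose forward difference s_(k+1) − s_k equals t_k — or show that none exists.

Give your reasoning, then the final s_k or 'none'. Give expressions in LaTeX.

Step 1: r(k) = (k**3 + k**2 + 2*k + 2)/(3*(k**2 - 2*k + 3)).
So A=k/3 + 1/3 and B=1, with C=k**2 - 2*k + 3.
Key eq: (k/3 + 1/3)·f(k+1) = (1)·f(k) + (k**2 - 2*k + 3).
Bound: deg f ≤ 1.
Match coefficients ⇒ f(k) = 3*(k - 1).
R(k) = B(k−1)·f(k)/C(k) = 3*(k - 1)/(k**2 - 2*k + 3); s_k = R·t_k = 2*(k - 1)*factorial(k)/3**k.
Δs = 2*(k**2 - 2*k + 3)*factorial(k)/(3*3**k), as required.

s_k = 2 \cdot 3^{- k} \left(k - 1\right) k!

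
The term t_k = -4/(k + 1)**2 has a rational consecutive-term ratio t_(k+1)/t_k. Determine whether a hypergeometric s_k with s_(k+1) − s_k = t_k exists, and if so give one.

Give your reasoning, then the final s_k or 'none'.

not Gosper-summable; s_k does not exist

Compute t_(k+1)/t_k: get (k + 1)**2/(k + 2)**2.
Normal form (A,B,C) = (k**2 + 2*k + 1, k**2 + 4*k + 4, 1).
Need (k**2 + 2*k + 1)·f(k+1) − (k**2 + 2*k + 1)·f(k) = 1.
From deg A=2, deg B=2, deg C=0: d=0.
Put f(k) = c0: A·f(k+1) − B(k−1)·f(k) − C = -1; need -1 = 0 — inconsistent ⇒ no f, not summable.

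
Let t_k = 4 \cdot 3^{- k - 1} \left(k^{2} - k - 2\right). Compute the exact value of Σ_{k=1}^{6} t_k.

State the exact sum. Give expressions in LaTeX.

r(k) = (k**2 + k - 2)/(3*(k**2 - k - 2)) after simplifying.
Factor: A=1/3; B=1; C=k**2 - k - 2.
Set up (1/3)·f(k+1) − (1)·f(k) − (k**2 - k - 2) = 0.
deg f ≤ 2 (via 0,0,2).
Coefficient equations give f(k) = -3*(2*k**2 - 3)/4.
R(k) = B(k−1)·f(k)/C(k) = -3*(2*k**2 - 3)/(4*(k - 2)*(k + 1)); s_k = R·t_k = (3 - 2*k**2)/3**k.
s_(k+1) − s_k = 4*3**(-k - 1)*(k**2 - k - 2) = t_k.
Evaluate s at k=7 and k=1: -95/2187 and 1/3; difference -824/2187.

Σ = -824/2187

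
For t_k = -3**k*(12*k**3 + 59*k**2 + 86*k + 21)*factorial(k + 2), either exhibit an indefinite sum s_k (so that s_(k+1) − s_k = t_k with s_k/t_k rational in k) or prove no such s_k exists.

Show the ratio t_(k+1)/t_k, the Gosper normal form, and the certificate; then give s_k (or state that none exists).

s_k = -3**k*(k + 1)*(4*k - 3)*factorial(k + 2)

r(k) = 3*(12*k**4 + 131*k**3 + 525*k**2 + 898*k + 534)/(12*k**3 + 59*k**2 + 86*k + 21) after simplifying.
Take A(k)=3*k + 9, B(k)=1, C(k)=k**3 + 59*k**2/12 + 43*k/6 + 7/4.
f must satisfy (3*k + 9)·f(k+1) − (1)·f(k) = k**3 + 59*k**2/12 + 43*k/6 + 7/4.
From deg A=1, deg B=0, deg C=3: d=2.
A polynomial solution: f(k) = (k + 1)*(4*k - 3)/12.
Then R = B(k−1)f/C = (k + 1)*(4*k - 3)/(12*k**3 + 59*k**2 + 86*k + 21), so s_k = R(k)·t_k = -3**k*(k + 1)*(4*k - 3)*factorial(k + 2).
Δs = -3**k*(12*k**3 + 59*k**2 + 86*k + 21)*factorial(k + 2), as required.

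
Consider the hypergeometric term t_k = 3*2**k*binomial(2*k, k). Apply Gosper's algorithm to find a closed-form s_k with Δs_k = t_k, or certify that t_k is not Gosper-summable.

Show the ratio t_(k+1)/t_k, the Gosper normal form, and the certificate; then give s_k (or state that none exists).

The ratio is 4*(2*k + 1)/(k + 1).
So A=8*k + 4 and B=k + 1, with C=1.
Key eq: (8*k + 4)·f(k+1) = (k)·f(k) + (1).
Degrees (1,1,0) ⇒ d ≤ -1.
Bound -1 < 0, so the key equation has no polynomial solution.

none (Gosper's algorithm certifies no s_k)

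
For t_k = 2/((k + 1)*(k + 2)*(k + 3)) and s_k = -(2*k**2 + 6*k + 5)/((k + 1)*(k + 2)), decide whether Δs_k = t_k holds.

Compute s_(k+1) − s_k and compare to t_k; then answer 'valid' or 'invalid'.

s_(k+1) = (-6*k - 2*(k + 1)**2 - 11)/((k + 2)*(k + 3))
s_(k+1) − s_k = 2/(k**3 + 6*k**2 + 11*k + 6)
(s_(k+1) − s_k) − t_k = 0

Valid: the claim telescopes to t_k.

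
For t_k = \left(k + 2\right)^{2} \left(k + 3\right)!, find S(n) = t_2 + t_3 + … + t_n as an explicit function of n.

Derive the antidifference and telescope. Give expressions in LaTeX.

S(n) = n \left(n + 4\right)! + \left(n + 4\right)! - 240

Step 1: r(k) = (k + 3)**2*(k + 4)/(k + 2)**2.
So A=k + 4 and B=1, with C=k**2 + 4*k + 4.
Key eq: (k + 4)·f(k+1) = (1)·f(k) + (k**2 + 4*k + 4).
From deg A=1, deg B=0, deg C=2: d=1.
Solve for f: f(k) = k (degree 1 ≤ 1).
Then R = B(k−1)f/C = k/(k + 2)**2, so s_k = R(k)·t_k = k*factorial(k + 3).
s_(k+1) − s_k = (k + 2)**2*factorial(k + 3) = t_k.
s_(n+1) = (n + 1)*factorial(n + 4) and s_(2) = 240, so S(n) = n*factorial(n + 4) + factorial(n + 4) - 240.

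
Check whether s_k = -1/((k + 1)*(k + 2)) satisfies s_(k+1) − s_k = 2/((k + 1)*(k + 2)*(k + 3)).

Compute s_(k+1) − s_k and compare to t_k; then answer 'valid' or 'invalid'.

valid; difference matches t_k

s_(k+1) = -1/((k + 2)*(k + 3))
s_(k+1) − s_k = 2/(k**3 + 6*k**2 + 11*k + 6)
(s_(k+1) − s_k) − t_k = 0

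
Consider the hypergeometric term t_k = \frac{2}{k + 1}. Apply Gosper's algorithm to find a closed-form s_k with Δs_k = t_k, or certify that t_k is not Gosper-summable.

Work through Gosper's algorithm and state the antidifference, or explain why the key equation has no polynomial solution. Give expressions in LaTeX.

Ratio r(k) = (k + 1)/(k + 2).
Normal form (A,B,C) = (k + 1, k + 2, 1).
Need (k + 1)·f(k+1) − (k + 1)·f(k) = 1.
d = 0 from the (1,1,0) case.
Generic f = c0 gives residual -1; -1 = 0 cannot hold, so t_k is not Gosper-summable.

none — t_k is not Gosper-summable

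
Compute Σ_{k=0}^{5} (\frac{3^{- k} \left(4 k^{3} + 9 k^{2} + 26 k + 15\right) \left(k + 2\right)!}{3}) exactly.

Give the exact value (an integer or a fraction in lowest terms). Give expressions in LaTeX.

r(k) = (4*k**4 + 33*k**3 + 119*k**2 + 222*k + 162)/(3*(4*k**3 + 9*k**2 + 26*k + 15)) after simplifying.
Factor: A=k/3 + 1; B=1; C=k**3 + 9*k**2/4 + 13*k/2 + 15/4.
Key eq: (k/3 + 1)·f(k+1) = (1)·f(k) + (k**3 + 9*k**2/4 + 13*k/2 + 15/4).
Degrees (1,0,3) ⇒ d ≤ 2.
Solving with deg f ≤ 2: f(k) = 3*(k + 1)*(4*k - 3)/4.
Then R = B(k−1)f/C = 3*(k + 1)*(4*k - 3)/(4*k**3 + 9*k**2 + 26*k + 15), so s_k = R(k)·t_k = (k + 1)*(4*k - 3)*factorial(k + 2)/3**k.
Verify: (4*k**3 + 9*k**2 + 26*k + 15)*factorial(k + 2)/(3*3**k) matches t_k.
Telescoping: Σ = s_(6) − s_(0) = 219520/27 − (-6) = 219682/27.

Σ = 219682/27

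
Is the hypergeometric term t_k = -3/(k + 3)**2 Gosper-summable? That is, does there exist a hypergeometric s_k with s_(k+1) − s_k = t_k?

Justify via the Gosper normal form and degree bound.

No — key equation has no polynomial f.

r(k) = (k + 3)**2/(k + 4)**2 after simplifying.
Normal form (A,B,C) = (k**2 + 6*k + 9, k**2 + 8*k + 16, 1).
Key eq: (k**2 + 6*k + 9)·f(k+1) = (k**2 + 6*k + 9)·f(k) + (1).
Degrees (2,2,0) ⇒ d ≤ 0.
Generic f = c0 gives residual -1; -1 = 0 cannot hold, so t_k is not Gosper-summable.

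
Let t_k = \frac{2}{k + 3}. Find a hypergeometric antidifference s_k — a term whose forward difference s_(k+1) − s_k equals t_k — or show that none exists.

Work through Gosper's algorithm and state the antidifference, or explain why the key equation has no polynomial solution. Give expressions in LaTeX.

r(k) = (k + 3)/(k + 4) after simplifying.
Factor: A=k + 3; B=k + 4; C=1.
Solve (k + 3)·f(k+1) − (k + 3)·f(k) = 1.
deg f ≤ 0 (via 1,1,0).
Put f(k) = c0: A·f(k+1) − B(k−1)·f(k) − C = -1; need -1 = 0 — inconsistent ⇒ no f, not summable.

no hypergeometric antidifference exists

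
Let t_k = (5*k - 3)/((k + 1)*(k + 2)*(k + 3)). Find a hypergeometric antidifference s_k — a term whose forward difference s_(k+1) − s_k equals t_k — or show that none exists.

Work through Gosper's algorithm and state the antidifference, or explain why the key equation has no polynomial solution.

Ratio r(k) = (k + 1)*(5*k + 2)/((k + 4)*(5*k - 3)).
Take A(k)=k + 1, B(k)=k + 4, C(k)=k - 3/5.
f must satisfy (k + 1)·f(k+1) − (k + 3)·f(k) = k - 3/5.
Bound: deg f ≤ 2.
Match coefficients ⇒ f(k) = k*(k - 7)/10.
Get s_k = R·t_k = k*(k - 7)/(2*(k + 1)*(k + 2)) with R(k) = B(k−1)f(k)/C(k) = k*(k - 7)*(k + 3)/(2*(5*k - 3)).
s_(k+1) − s_k = (5*k - 3)/(k**3 + 6*k**2 + 11*k + 6) = t_k.

s_k = k*(k - 7)/(2*(k + 1)*(k + 2))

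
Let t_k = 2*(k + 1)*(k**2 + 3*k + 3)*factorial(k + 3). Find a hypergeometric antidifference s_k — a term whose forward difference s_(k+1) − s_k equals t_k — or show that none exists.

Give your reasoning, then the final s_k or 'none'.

s_k = 2*(k**2 - k + 1)*factorial(k + 3)

r(k) = (k + 2)*(k + 4)*(3*k + (k + 1)**2 + 6)/((k + 1)*(k**2 + 3*k + 3)) after simplifying.
Normal form (A,B,C) = (k + 4, 1, k**3 + 4*k**2 + 6*k + 3).
f must satisfy (k + 4)·f(k+1) − (1)·f(k) = k**3 + 4*k**2 + 6*k + 3.
d = 2 from the (1,0,3) case.
Solving with deg f ≤ 2: f(k) = k**2 - k + 1.
So s_k = (B(k−1)f/C)·t_k = ((k**2 - k + 1)/((k + 1)*(k**2 + 3*k + 3)))·t_k = 2*(k**2 - k + 1)*factorial(k + 3).
Check: Δs_k = 2*(k + 1)*(k**2 + 3*k + 3)*factorial(k + 3). ✓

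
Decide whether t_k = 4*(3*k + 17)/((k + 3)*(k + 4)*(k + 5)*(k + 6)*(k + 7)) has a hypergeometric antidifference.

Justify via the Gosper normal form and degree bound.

Yes. s_k = k*(k**2 + 13*k + 54)/(18*(k**3 + 13*k**2 + 54*k + 72)).

t_(k+1)/t_k = (k + 3)*(3*k + 20)/((k + 8)*(3*k + 17)).
So A=k + 3 and B=k + 8, with C=k + 17/3.
Set up (k + 3)·f(k+1) − (k + 7)·f(k) − (k + 17/3) = 0.
Bound: deg f ≤ 4.
Match coefficients ⇒ f(k) = k*(k + 5)*(k**2 + 13*k + 54)/216.
Get s_k = R·t_k = k*(k**2 + 13*k + 54)/(18*(k**3 + 13*k**2 + 54*k + 72)) with R(k) = B(k−1)f(k)/C(k) = k*(k + 5)*(k + 7)*(k**2 + 13*k + 54)/(72*(3*k + 17)).
s_(k+1) − s_k = 4*(3*k + 17)/(k**5 + 25*k**4 + 245*k**3 + 1175*k**2 + 2754*k + 2520) = t_k.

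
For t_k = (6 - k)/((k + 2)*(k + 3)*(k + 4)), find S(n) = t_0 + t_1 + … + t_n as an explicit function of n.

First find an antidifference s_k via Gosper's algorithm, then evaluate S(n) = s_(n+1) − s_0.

S(n) = (n**2 + 10*n + 9)/(3*(n**2 + 7*n + 12))

t_(k+1)/t_k = (k - 5)*(k + 2)/((k - 6)*(k + 5)).
So A=k + 2 and B=k + 5, with C=k - 6.
Key eq: (k + 2)·f(k+1) = (k + 4)·f(k) + (k - 6).
d = 2 from the (1,1,1) case.
Solving with deg f ≤ 2: f(k) = -k*(k + 8)/3.
Certificate R = B(k−1)f/C = -k*(k + 4)*(k + 8)/(3*(k - 6)) gives s_k = k*(k + 8)/(3*(k + 2)*(k + 3)).
s_(k+1) − s_k = (6 - k)/(k**3 + 9*k**2 + 26*k + 24) = t_k.
Telescope: S(n) = s_(n+1) − s_(0) = (n**2 + 10*n + 9)/(3*(n**2 + 7*n + 12)) − (0) = (n**2 + 10*n + 9)/(3*(n**2 + 7*n + 12)).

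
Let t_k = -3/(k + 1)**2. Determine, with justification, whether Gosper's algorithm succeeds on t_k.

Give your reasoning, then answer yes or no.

No — t_k has no hypergeometric antidifference.

Ratio r(k) = (k + 1)**2/(k + 2)**2.
A = k**2 + 2*k + 1, B = k**2 + 4*k + 4, C = 1.
Set up (k**2 + 2*k + 1)·f(k+1) − (k**2 + 2*k + 1)·f(k) − (1) = 0.
deg f ≤ 0 (via 2,2,0).
Write f(k) = c0. Then LHS − RHS = -1, requiring -1 = 0: contradictory. No certificate.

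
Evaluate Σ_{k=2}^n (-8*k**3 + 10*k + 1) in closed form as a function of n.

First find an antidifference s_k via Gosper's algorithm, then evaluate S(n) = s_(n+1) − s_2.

S(n) = -2*n**4 - 4*n**3 + 3*n**2 + 6*n - 3

The ratio is (10*k - 8*(k + 1)**3 + 11)/(-8*k**3 + 10*k + 1).
Take A(k)=1, B(k)=1, C(k)=k**3 - 5*k/4 - 1/8.
Key eq: (1)·f(k+1) = (1)·f(k) + (k**3 - 5*k/4 - 1/8).
From deg A=0, deg B=0, deg C=3: d=4.
Solve for f: f(k) = k*(2*k**3 - 4*k**2 - 3*k + 4)/8 (degree 4 ≤ 4).
R(k) = B(k−1)·f(k)/C(k) = k*(2*k**3 - 4*k**2 - 3*k + 4)/(8*k**3 - 10*k - 1); s_k = R·t_k = k*(-2*k**3 + 4*k**2 + 3*k - 4).
s_(k+1) − s_k = -8*k**3 + 10*k + 1 = t_k.
s_(n+1) = -2*n**4 - 4*n**3 + 3*n**2 + 6*n + 1 and s_(2) = 4, so S(n) = -2*n**4 - 4*n**3 + 3*n**2 + 6*n - 3.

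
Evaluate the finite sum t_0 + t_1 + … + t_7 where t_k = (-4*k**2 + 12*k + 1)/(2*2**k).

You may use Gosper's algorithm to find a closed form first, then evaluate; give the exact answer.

Compute t_(k+1)/t_k: get (4*k**2 - 4*k - 9)/(2*(4*k**2 - 12*k - 1)).
So A=1/2 and B=1, with C=k**2 - 3*k - 1/4.
Need (1/2)·f(k+1) − (1)·f(k) = k**2 - 3*k - 1/4.
From deg A=0, deg B=0, deg C=2: d=2.
A polynomial solution: f(k) = -(4*k**2 - 4*k - 1)/2.
So s_k = (B(k−1)f/C)·t_k = (-2*(4*k**2 - 4*k - 1)/(4*k**2 - 12*k - 1))·t_k = (4*k**2 - 4*k - 1)/2**k.
Check: Δs_k = (-4*k**2 + 12*k + 1)/(2*2**k). ✓
Sum = s_(8) − s_(0); s_(8) = 223/256, s_(0) = -1 ⇒ 479/256.

Σ = 479/256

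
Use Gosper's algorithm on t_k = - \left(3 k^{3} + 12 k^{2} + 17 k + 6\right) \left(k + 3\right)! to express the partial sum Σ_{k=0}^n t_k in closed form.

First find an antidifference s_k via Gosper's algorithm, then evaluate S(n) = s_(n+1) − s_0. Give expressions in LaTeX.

S(n) = - 3 n^{2} \left(n + 4\right)! - 3 n \left(n + 4\right)! - 2 \left(n + 4\right)! + 12

Step 1: r(k) = (3*k**4 + 33*k**3 + 134*k**2 + 238*k + 152)/(3*k**3 + 12*k**2 + 17*k + 6).
Take A(k)=k + 4, B(k)=1, C(k)=k**3 + 4*k**2 + 17*k/3 + 2.
f must satisfy (k + 4)·f(k+1) − (1)·f(k) = k**3 + 4*k**2 + 17*k/3 + 2.
d = 2 from the (1,0,3) case.
Solve for f: f(k) = (3*k**2 - 3*k + 2)/3 (degree 2 ≤ 2).
So s_k = (B(k−1)f/C)·t_k = ((3*k**2 - 3*k + 2)/(3*k**3 + 12*k**2 + 17*k + 6))·t_k = -(3*k**2 - 3*k + 2)*factorial(k + 3).
Check: Δs_k = -(3*k**3 + 12*k**2 + 17*k + 6)*factorial(k + 3). ✓
Σ_(k=0)^n t_k = s_(n+1) − s_(0) = (-(3*n**2 + 3*n + 2)*factorial(n + 4)) − (-12), i.e. -3*n**2*factorial(n + 4) - 3*n*factorial(n + 4) - 2*factorial(n + 4) + 12.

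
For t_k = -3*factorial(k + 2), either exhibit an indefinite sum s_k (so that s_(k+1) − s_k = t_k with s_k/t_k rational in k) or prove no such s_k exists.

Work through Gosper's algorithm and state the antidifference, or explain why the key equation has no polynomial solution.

none — t_k is not Gosper-summable

The ratio is k + 3.
Take A(k)=k + 3, B(k)=1, C(k)=1.
Key eq: (k + 3)·f(k+1) = (1)·f(k) + (1).
d = -1 from the (1,0,0) case.
Negative degree bound (-1): no f exists, t_k not Gosper-summable.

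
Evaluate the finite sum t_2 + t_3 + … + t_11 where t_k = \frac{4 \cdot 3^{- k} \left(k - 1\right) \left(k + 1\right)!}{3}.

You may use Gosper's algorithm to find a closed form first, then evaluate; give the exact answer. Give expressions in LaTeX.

Ratio r(k) = k*(k + 2)/(3*(k - 1)).
So A=k/3 + 2/3 and B=1, with C=k - 1.
f must satisfy (k/3 + 2/3)·f(k+1) − (1)·f(k) = k - 1.
From deg A=1, deg B=0, deg C=1: d=0.
A polynomial solution: f(k) = 3.
R(k) = B(k−1)·f(k)/C(k) = 3/(k - 1); s_k = R·t_k = 4*factorial(k + 1)/3**k.
s_(k+1) − s_k = 4*(k - 1)*factorial(k + 1)/(3*3**k) = t_k.
Σ_(k=2)^(11) t_k = s_(12) − s_(2) = 102502400/2187 − (8/3) = 102496568/2187.

Σ = 102496568/2187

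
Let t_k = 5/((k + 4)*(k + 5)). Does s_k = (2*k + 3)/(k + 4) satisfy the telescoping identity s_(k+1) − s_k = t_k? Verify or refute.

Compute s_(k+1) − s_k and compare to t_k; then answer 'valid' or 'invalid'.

Valid: the claim telescopes to t_k.

s_(k+1) = (2*k + 5)/(k + 5)
s_(k+1) − s_k = 5/(k**2 + 9*k + 20)
(s_(k+1) − s_k) − t_k = 0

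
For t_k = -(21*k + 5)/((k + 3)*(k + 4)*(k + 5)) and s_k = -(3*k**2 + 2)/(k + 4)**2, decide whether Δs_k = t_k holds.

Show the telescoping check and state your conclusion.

Invalid: residual (-3*k**3 + 6*k**2 + 87*k + 10)/(k**5 + 21*k**4 + 175*k**3 + 723*k**2 + 1480*k + 1200) ≠ 0.

s_(k+1) = (-3*(k + 1)**2 - 2)/(k + 5)**2
s_(k+1) − s_k = 2*(-12*k**2 - 58*k - 15)/(k**4 + 18*k**3 + 121*k**2 + 360*k + 400)
(s_(k+1) − s_k) − t_k = (-3*k**3 + 6*k**2 + 87*k + 10)/(k**5 + 21*k**4 + 175*k**3 + 723*k**2 + 1480*k + 1200)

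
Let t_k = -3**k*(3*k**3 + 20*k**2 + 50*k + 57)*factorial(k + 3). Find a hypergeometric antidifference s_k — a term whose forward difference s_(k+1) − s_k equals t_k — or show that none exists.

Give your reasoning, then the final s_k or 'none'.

r(k) = 3*(3*k**4 + 41*k**3 + 215*k**2 + 526*k + 520)/(3*k**3 + 20*k**2 + 50*k + 57) after simplifying.
Take A(k)=3*k + 12, B(k)=1, C(k)=k**3 + 20*k**2/3 + 50*k/3 + 19.
f must satisfy (3*k + 12)·f(k+1) − (1)·f(k) = k**3 + 20*k**2/3 + 50*k/3 + 19.
From deg A=1, deg B=0, deg C=3: d=2.
Match coefficients ⇒ f(k) = (k**2 + k + 3)/3.
Then R = B(k−1)f/C = (k**2 + k + 3)/(3*k**3 + 20*k**2 + 50*k + 57), so s_k = R(k)·t_k = -3**k*(k**2 + k + 3)*factorial(k + 3).
Check: Δs_k = -3**k*(3*k**3 + 20*k**2 + 50*k + 57)*factorial(k + 3). ✓

s_k = -3**k*(k**2 + k + 3)*factorial(k + 3)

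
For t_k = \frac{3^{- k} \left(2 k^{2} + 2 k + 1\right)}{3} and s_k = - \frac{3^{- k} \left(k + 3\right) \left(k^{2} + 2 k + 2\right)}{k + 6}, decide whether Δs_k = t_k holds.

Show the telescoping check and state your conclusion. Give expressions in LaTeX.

s_(k+1) = -(k + 4)*(2*k + (k + 1)**2 + 4)/(3*3**k*(k + 7))
s_(k+1) − s_k = 2*(k**4 + 11*k**3 + 30*k**2 + 20*k + 3)/(3*3**k*(k**2 + 13*k + 42))
(s_(k+1) − s_k) − t_k = (-2*k**3 - 17*k**2 - 19*k - 12)/(3**k*(k**2 + 13*k + 42))

Invalid: residual \frac{3^{- k} \left(- 2 k^{3} - 17 k^{2} - 19 k - 12\right)}{k^{2} + 13 k + 42} ≠ 0.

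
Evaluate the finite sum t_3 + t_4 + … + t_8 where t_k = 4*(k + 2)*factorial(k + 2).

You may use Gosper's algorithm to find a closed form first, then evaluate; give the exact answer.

t_(k+1)/t_k = (k + 3)**2/(k + 2).
Take A(k)=k + 3, B(k)=1, C(k)=k + 2.
Solve (k + 3)·f(k+1) − (1)·f(k) = k + 2.
From deg A=1, deg B=0, deg C=1: d=0.
Solve for f: f(k) = 1 (degree 0 ≤ 0).
R(k) = B(k−1)·f(k)/C(k) = 1/(k + 2); s_k = R·t_k = 4*factorial(k + 2).
s_(k+1) − s_k = 4*(k + 2)*factorial(k + 2) = t_k.
Σ_(k=3)^(8) t_k = s_(9) − s_(3) = 159667200 − (480) = 159666720.

Σ = 159666720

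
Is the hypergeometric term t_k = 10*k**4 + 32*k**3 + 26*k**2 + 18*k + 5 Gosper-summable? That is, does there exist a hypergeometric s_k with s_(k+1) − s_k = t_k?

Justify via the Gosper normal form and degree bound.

r(k) = (10*k**4 + 72*k**3 + 182*k**2 + 206*k + 91)/(10*k**4 + 32*k**3 + 26*k**2 + 18*k + 5) after simplifying.
So A=1 and B=1, with C=k**4 + 16*k**3/5 + 13*k**2/5 + 9*k/5 + 1/2.
Key eq: (1)·f(k+1) = (1)·f(k) + (k**4 + 16*k**3/5 + 13*k**2/5 + 9*k/5 + 1/2).
deg f ≤ 5 (via 0,0,4).
Solve for f: f(k) = k**2*(2*k**3 + 3*k**2 - 4*k + 4)/10 (degree 5 ≤ 5).
Certificate R = B(k−1)f/C = k**2*(2*k**3 + 3*k**2 - 4*k + 4)/(10*k**4 + 32*k**3 + 26*k**2 + 18*k + 5) gives s_k = k**2*(2*k**3 + 3*k**2 - 4*k + 4).
Check: Δs_k = 10*k**4 + 32*k**3 + 26*k**2 + 18*k + 5. ✓

Yes. s_k = k**2*(2*k**3 + 3*k**2 - 4*k + 4).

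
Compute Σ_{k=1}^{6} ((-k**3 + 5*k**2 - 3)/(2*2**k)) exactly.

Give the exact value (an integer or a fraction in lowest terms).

Step 1: r(k) = ((k + 1)**3 - 5*(k + 1)**2 + 3)/(2*(k**3 - 5*k**2 + 3)).
Take A(k)=1/2, B(k)=1, C(k)=k**3 - 5*k**2 + 3.
Need (1/2)·f(k+1) − (1)·f(k) = k**3 - 5*k**2 + 3.
From deg A=0, deg B=0, deg C=3: d=3.
Match coefficients ⇒ f(k) = -2*(k**3 - 2*k**2 - k + 1).
R(k) = B(k−1)·f(k)/C(k) = -2*(k**3 - 2*k**2 - k + 1)/(k**3 - 5*k**2 + 3); s_k = R·t_k = (k**3 - 2*k**2 - k + 1)/2**k.
s_(k+1) − s_k = (-k**3 + 5*k**2 - 3)/(2*2**k) = t_k.
Σ_(k=1)^(6) t_k = s_(7) − s_(1) = 239/128 − (-1/2) = 303/128.

Σ = 303/128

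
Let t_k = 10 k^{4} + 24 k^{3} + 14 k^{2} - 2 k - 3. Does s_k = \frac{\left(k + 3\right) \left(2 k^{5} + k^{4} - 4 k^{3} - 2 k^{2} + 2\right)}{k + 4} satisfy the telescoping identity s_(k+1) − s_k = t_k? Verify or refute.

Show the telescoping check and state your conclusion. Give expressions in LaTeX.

Invalid: residual \frac{- 8 k^{5} - 63 k^{4} - 114 k^{3} - 56 k^{2} + 11 k + 14}{k^{2} + 9 k + 20} ≠ 0.

s_(k+1) = (k + 4)*(2*(k + 1)**5 + (k + 1)**4 - 4*(k + 1)**3 - 2*(k + 1)**2 + 2)/(k + 5)
s_(k+1) − s_k = (10*k**6 + 106*k**5 + 367*k**4 + 490*k**3 + 203*k**2 - 56*k - 46)/(k**2 + 9*k + 20)
(s_(k+1) − s_k) − t_k = (-8*k**5 - 63*k**4 - 114*k**3 - 56*k**2 + 11*k + 14)/(k**2 + 9*k + 20)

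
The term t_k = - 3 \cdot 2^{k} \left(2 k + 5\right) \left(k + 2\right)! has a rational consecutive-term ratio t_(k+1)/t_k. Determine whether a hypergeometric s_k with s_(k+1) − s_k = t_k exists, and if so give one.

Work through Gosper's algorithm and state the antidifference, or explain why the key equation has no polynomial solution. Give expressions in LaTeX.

s_k = - 3 \cdot 2^{k} \left(k + 2\right)!

Ratio r(k) = 2*(k + 3)*(2*k + 7)/(2*k + 5).
Normal form (A,B,C) = (2*k + 6, 1, k + 5/2).
f must satisfy (2*k + 6)·f(k+1) − (1)·f(k) = k + 5/2.
Bound: deg f ≤ 0.
Coefficient equations give f(k) = 1/2.
Certificate R = B(k−1)f/C = 1/(2*k + 5) gives s_k = -3*2**k*factorial(k + 2).
Δs = -3*2**k*(2*k + 5)*factorial(k + 2), as required.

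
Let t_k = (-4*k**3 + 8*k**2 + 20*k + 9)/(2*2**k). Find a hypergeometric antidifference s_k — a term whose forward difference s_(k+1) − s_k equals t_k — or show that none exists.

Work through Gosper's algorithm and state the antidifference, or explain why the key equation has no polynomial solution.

Ratio r(k) = (4*k**3 + 4*k**2 - 24*k - 33)/(2*(4*k**3 - 8*k**2 - 20*k - 9)).
Normal form (A,B,C) = (1/2, 1, k**3 - 2*k**2 - 5*k - 9/4).
Set up (1/2)·f(k+1) − (1)·f(k) − (k**3 - 2*k**2 - 5*k - 9/4) = 0.
Bound: deg f ≤ 3.
A polynomial solution: f(k) = -(4*k**3 + 4*k**2 - 1)/2.
R(k) = B(k−1)·f(k)/C(k) = -2*(4*k**3 + 4*k**2 - 1)/(4*k**3 - 8*k**2 - 20*k - 9); s_k = R·t_k = (4*k**3 + 4*k**2 - 1)/2**k.
Check: Δs_k = (-4*k**3 + 8*k**2 + 20*k + 9)/(2*2**k). ✓

s_k = (4*k**3 + 4*k**2 - 1)/2**k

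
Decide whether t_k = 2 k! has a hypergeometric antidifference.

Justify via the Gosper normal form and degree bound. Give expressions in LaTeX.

Ratio r(k) = k + 1.
Take A(k)=k + 1, B(k)=1, C(k)=1.
Solve (k + 1)·f(k+1) − (1)·f(k) = 1.
From deg A=1, deg B=0, deg C=0: d=-1.
Negative degree bound (-1): no f exists, t_k not Gosper-summable.

No — key equation has no polynomial f.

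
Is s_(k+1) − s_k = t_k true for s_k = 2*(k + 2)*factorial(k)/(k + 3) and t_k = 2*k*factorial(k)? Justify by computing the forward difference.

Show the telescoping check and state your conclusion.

Invalid: residual -2*(k**2 + 3*k - 1)*factorial(k)/((k + 3)*(k + 4)) ≠ 0.

s_(k+1) = 2*(k + 3)*factorial(k + 1)/(k + 4)
s_(k+1) − s_k = 2*(k**3 + 6*k**2 + 9*k + 1)*factorial(k)/((k + 3)*(k + 4))
(s_(k+1) − s_k) − t_k = -2*(k**2 + 3*k - 1)*factorial(k)/((k + 3)*(k + 4))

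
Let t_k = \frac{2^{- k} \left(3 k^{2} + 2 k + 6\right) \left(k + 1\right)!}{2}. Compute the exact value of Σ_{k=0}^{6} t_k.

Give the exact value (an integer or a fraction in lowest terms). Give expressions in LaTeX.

Step 1: r(k) = (k + 2)*(2*k + 3*(k + 1)**2 + 8)/(2*(3*k**2 + 2*k + 6)).
Gosper form: A/B · C(k+1)/C(k) with A=k/2 + 1, B=1, C=k**2 + 2*k/3 + 2.
f must satisfy (k/2 + 1)·f(k+1) − (1)·f(k) = k**2 + 2*k/3 + 2.
Bound: deg f ≤ 1.
Coefficient equations give f(k) = 2*(3*k - 1)/3.
Certificate R = B(k−1)f/C = 2*(3*k - 1)/(3*k**2 + 2*k + 6) gives s_k = (3*k - 1)*factorial(k + 1)/2**k.
Verify: (3*k**2 + 2*k + 6)*factorial(k + 1)/(2*2**k) matches t_k.
Telescoping: Σ = s_(7) − s_(0) = 6300 − (-1) = 6301.

Σ = 6301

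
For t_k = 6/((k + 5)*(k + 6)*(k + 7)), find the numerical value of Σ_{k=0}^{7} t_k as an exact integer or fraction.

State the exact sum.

Σ = 38/455

Compute t_(k+1)/t_k: get (k + 5)/(k + 8).
A = k + 5, B = k + 8, C = 1.
Set up (k + 5)·f(k+1) − (k + 7)·f(k) − (1) = 0.
From deg A=1, deg B=1, deg C=0: d=2.
A polynomial solution: f(k) = k*(k + 11)/60.
So s_k = (B(k−1)f/C)·t_k = (k*(k + 7)*(k + 11)/60)·t_k = k*(k + 11)/(10*(k + 5)*(k + 6)).
Check: Δs_k = 6/(k**3 + 18*k**2 + 107*k + 210). ✓
Evaluate s at k=8 and k=0: 38/455 and 0; difference 38/455.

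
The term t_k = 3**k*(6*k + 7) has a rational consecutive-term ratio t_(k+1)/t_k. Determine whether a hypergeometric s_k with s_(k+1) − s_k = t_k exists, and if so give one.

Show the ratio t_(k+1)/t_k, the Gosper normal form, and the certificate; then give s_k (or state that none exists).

Step 1: r(k) = 3*(6*k + 13)/(6*k + 7).
So A=3 and B=1, with C=k + 7/6.
Key eq: (3)·f(k+1) = (1)·f(k) + (k + 7/6).
d = 1 from the (0,0,1) case.
Match coefficients ⇒ f(k) = (3*k - 1)/6.
Get s_k = R·t_k = 3**k*(3*k - 1) with R(k) = B(k−1)f(k)/C(k) = (3*k - 1)/(6*k + 7).
s_(k+1) − s_k = 3**k*(6*k + 7) = t_k.

s_k = 3**k*(3*k - 1)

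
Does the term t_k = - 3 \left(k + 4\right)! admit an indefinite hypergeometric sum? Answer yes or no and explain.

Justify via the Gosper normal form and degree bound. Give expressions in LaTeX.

Compute t_(k+1)/t_k: get k + 5.
Factor: A=k + 5; B=1; C=1.
f must satisfy (k + 5)·f(k+1) − (1)·f(k) = 1.
deg f ≤ -1 (via 1,0,0).
Negative degree bound (-1): no f exists, t_k not Gosper-summable.

No — negative degree bound, so no certificate f.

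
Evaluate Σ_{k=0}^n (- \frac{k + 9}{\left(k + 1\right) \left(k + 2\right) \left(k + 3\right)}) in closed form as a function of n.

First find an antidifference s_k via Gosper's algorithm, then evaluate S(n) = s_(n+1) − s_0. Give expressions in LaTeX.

t_(k+1)/t_k = (k + 1)*(k + 10)/((k + 4)*(k + 9)).
Gosper form: A/B · C(k+1)/C(k) with A=k + 1, B=k + 4, C=k + 9.
Set up (k + 1)·f(k+1) − (k + 3)·f(k) − (k + 9) = 0.
From deg A=1, deg B=1, deg C=1: d=2.
Match coefficients ⇒ f(k) = k*(5*k + 13)/2.
Certificate R = B(k−1)f/C = k*(k + 3)*(5*k + 13)/(2*(k + 9)) gives s_k = k*(-5*k - 13)/(2*(k + 1)*(k + 2)).
s_(k+1) − s_k = (-k - 9)/(k**3 + 6*k**2 + 11*k + 6) = t_k.
Σ_(k=0)^n t_k = s_(n+1) − s_(0) = ((-5*n**2 - 23*n - 18)/(2*(n**2 + 5*n + 6))) − (0), i.e. (-5*n**2 - 23*n - 18)/(2*(n**2 + 5*n + 6)).

S(n) = \frac{- 5 n^{2} - 23 n - 18}{2 \left(n^{2} + 5 n + 6\right)}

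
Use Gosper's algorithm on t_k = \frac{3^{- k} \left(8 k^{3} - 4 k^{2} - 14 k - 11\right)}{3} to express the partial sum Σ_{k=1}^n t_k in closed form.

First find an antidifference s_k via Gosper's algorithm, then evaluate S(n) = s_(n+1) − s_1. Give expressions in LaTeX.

S(n) = 3^{- n - 1} \left(11 \cdot 3^{n} - 4 n^{3} - 16 n^{2} - 23 n - 11\right)

Ratio r(k) = (8*k**3 + 20*k**2 + 2*k - 21)/(3*(8*k**3 - 4*k**2 - 14*k - 11)).
Gosper form: A/B · C(k+1)/C(k) with A=1/3, B=1, C=k**3 - k**2/2 - 7*k/4 - 11/8.
Solve (1/3)·f(k+1) − (1)·f(k) = k**3 - k**2/2 - 7*k/4 - 11/8.
From deg A=0, deg B=0, deg C=3: d=3.
Solve for f: f(k) = -3*k*(4*k**2 + 4*k + 3)/8 (degree 3 ≤ 3).
Get s_k = R·t_k = k*(-4*k**2 - 4*k - 3)/3**k with R(k) = B(k−1)f(k)/C(k) = -3*k*(4*k**2 + 4*k + 3)/(8*k**3 - 4*k**2 - 14*k - 11).
s_(k+1) − s_k = (8*k**3 - 4*k**2 - 14*k - 11)/(3*3**k) = t_k.
Evaluate: s_(n+1) = 3**(-n - 1)*(-4*n**3 - 16*n**2 - 23*n - 11); subtract s_(1) = -11/3 ⇒ S(n) = 3**(-n - 1)*(11*3**n - 4*n**3 - 16*n**2 - 23*n - 11).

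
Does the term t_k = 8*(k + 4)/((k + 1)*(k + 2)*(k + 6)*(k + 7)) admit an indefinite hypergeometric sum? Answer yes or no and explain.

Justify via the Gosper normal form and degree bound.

Yes. s_k = 2*k*(k + 7)/(3*(k**2 + 7*k + 6)).

t_(k+1)/t_k = (k + 1)*(k + 5)*(k + 6)/((k + 3)*(k + 4)*(k + 8)).
Normal form (A,B,C) = (k + 1, k + 8, k**4 + 16*k**3 + 95*k**2 + 248*k + 240).
Solve (k + 1)·f(k+1) − (k + 7)·f(k) = k**4 + 16*k**3 + 95*k**2 + 248*k + 240.
d = 6 from the (1,1,4) case.
Coefficient equations give f(k) = k*(k + 2)*(k + 3)*(k + 4)*(k + 5)*(k + 7)/12.
R(k) = B(k−1)·f(k)/C(k) = k*(k + 2)*(k + 7)**2/(12*(k + 4)); s_k = R·t_k = 2*k*(k + 7)/(3*(k**2 + 7*k + 6)).
Check: Δs_k = 8*(k + 4)/(k**4 + 16*k**3 + 83*k**2 + 152*k + 84). ✓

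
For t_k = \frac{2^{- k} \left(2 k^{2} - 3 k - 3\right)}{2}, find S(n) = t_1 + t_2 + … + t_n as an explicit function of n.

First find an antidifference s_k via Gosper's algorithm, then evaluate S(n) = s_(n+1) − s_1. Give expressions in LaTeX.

Step 1: r(k) = (2*k**2 + k - 4)/(2*(2*k**2 - 3*k - 3)).
Gosper form: A/B · C(k+1)/C(k) with A=1/2, B=1, C=k**2 - 3*k/2 - 3/2.
Key eq: (1/2)·f(k+1) = (1)·f(k) + (k**2 - 3*k/2 - 3/2).
deg f ≤ 2 (via 0,0,2).
Match coefficients ⇒ f(k) = -k*(2*k + 1).
R(k) = B(k−1)·f(k)/C(k) = -2*k*(2*k + 1)/(2*k**2 - 3*k - 3); s_k = R·t_k = k*(-2*k - 1)/2**k.
Verify: (2*k**2 - 3*k - 3)/(2*2**k) matches t_k.
Σ_(k=1)^n t_k = s_(n+1) − s_(1) = (2**(-n - 1)*(-2*n**2 - 5*n - 3)) − (-3/2), i.e. 2**(-n - 1)*(3*2**n - 2*n**2 - 5*n - 3).

S(n) = 2^{- n - 1} \left(3 \cdot 2^{n} - 2 n^{2} - 5 n - 3\right)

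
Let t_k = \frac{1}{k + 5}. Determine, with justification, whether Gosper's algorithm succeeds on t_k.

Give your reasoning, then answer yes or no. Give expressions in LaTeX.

t_(k+1)/t_k = (k + 5)/(k + 6).
A = k + 5, B = k + 6, C = 1.
f must satisfy (k + 5)·f(k+1) − (k + 5)·f(k) = 1.
d = 0 from the (1,1,0) case.
f = c0 ⇒ A·f(k+1) − B(k−1)·f(k) − C = -1. The system {-1 = 0} is inconsistent; no antidifference.

No. Not Gosper-summable.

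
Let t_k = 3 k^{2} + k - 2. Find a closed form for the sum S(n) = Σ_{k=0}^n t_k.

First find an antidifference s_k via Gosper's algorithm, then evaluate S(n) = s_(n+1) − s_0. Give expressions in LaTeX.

Compute t_(k+1)/t_k: get (k + 3*(k + 1)**2 - 1)/(3*k**2 + k - 2).
Gosper form: A/B · C(k+1)/C(k) with A=1, B=1, C=k**2 + k/3 - 2/3.
Solve (1)·f(k+1) − (1)·f(k) = k**2 + k/3 - 2/3.
deg f ≤ 3 (via 0,0,2).
Match coefficients ⇒ f(k) = k*(k - 2)*(k + 1)/3.
R(k) = B(k−1)·f(k)/C(k) = k*(k - 2)/(3*k - 2); s_k = R·t_k = k*(k**2 - k - 2).
Δs = 3*k**2 + k - 2, as required.
Telescope: S(n) = s_(n+1) − s_(0) = n**3 + 2*n**2 - n - 2 − (0) = n**3 + 2*n**2 - n - 2.

S(n) = n^{3} + 2 n^{2} - n - 2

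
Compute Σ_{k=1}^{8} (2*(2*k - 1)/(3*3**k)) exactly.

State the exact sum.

r(k) = (2*k + 1)/(3*(2*k - 1)) after simplifying.
Gosper form: A/B · C(k+1)/C(k) with A=1/3, B=1, C=k - 1/2.
f must satisfy (1/3)·f(k+1) − (1)·f(k) = k - 1/2.
Degrees (0,0,1) ⇒ d ≤ 1.
A polynomial solution: f(k) = -3*k/2.
Get s_k = R·t_k = -2*k/3**k with R(k) = B(k−1)f(k)/C(k) = -3*k/(2*k - 1).
s_(k+1) − s_k = 2*(2*k - 1)/(3*3**k) = t_k.
Sum = s_(9) − s_(1); s_(9) = -2/2187, s_(1) = -2/3 ⇒ 1456/2187.

Σ = 1456/2187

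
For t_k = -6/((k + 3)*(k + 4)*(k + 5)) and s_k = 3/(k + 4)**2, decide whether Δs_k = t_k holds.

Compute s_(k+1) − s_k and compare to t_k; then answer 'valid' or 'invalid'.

Invalid: residual 3*(3*k + 13)/(k**5 + 21*k**4 + 175*k**3 + 723*k**2 + 1480*k + 1200) ≠ 0.

s_(k+1) = 3/(k + 5)**2
s_(k+1) − s_k = 3/(k + 5)**2 - 3/(k + 4)**2
(s_(k+1) − s_k) − t_k = 3*(3*k + 13)/(k**5 + 21*k**4 + 175*k**3 + 723*k**2 + 1480*k + 1200)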